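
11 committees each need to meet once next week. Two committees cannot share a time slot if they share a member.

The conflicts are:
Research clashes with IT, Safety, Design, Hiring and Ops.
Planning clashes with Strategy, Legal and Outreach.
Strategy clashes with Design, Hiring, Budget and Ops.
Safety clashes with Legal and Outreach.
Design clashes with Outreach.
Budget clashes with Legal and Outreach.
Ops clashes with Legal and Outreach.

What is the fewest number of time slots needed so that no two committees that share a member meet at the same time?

2

Strategy and Design conflict, so at least 2 time slots are needed.
2 time slots suffice: time slot 1 → {Research, Strategy, Legal, Outreach}; time slot 2 → {IT, Planning, Safety, Design, Hiring, Budget, Ops}. Each listed conflict is separated.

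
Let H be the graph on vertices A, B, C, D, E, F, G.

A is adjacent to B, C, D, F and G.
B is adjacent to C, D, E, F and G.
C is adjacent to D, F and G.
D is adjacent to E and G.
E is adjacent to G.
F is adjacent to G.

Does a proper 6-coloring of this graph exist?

The chromatic number is 5. A, B, C, F, G are pairwise adjacent (a clique of size 5), so at least 5 colors are needed.
5 colors suffice: color red → {G}; color blue → {B}; color green → {C, E}; color yellow → {A}; color purple → {D, F}.
Since 6 ≥ 5, a proper 6-coloring certainly exists.

Yes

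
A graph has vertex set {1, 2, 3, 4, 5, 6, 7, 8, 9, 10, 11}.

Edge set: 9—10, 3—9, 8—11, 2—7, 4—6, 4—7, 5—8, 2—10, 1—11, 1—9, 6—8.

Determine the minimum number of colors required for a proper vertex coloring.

3

The cycle 9-1-11-8-6-4-7-2-10-9 has odd length 9, so it cannot be 2-colored; at least 3 colors are needed.
One proper 3-coloring: 1=c, 2=a, 3=b, 4=a, 5=b, 6=b, 7=b, 8=a, 9=a, 10=b, 11=b. Each edge has distinct colors on its endpoints.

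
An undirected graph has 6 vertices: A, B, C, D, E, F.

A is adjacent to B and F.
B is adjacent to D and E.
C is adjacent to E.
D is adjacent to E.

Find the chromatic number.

B, D, E are mutually adjacent, so at least 3 colors are needed.
One proper 3-coloring: A=1, B=2, C=2, D=3, E=1, F=2. Every edge joins two different colors.

3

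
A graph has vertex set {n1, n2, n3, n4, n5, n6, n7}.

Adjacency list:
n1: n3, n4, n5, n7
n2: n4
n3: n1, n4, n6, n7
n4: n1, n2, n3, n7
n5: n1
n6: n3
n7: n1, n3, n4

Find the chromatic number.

4

n1, n3, n4, n7 form a clique, so at least 4 colors are needed.
4 colors suffice: n1=3, n2=2, n3=2, n4=1, n5=1, n6=1, n7=4. Every edge joins two different colors.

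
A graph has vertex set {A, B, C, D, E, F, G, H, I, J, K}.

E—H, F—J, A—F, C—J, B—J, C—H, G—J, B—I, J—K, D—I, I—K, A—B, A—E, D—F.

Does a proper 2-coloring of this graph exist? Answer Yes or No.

The cycle I-K-J-F-D-I has odd length 5, so it cannot be 2-colored; at least 3 colors are needed.
So 2 colors are not enough.

No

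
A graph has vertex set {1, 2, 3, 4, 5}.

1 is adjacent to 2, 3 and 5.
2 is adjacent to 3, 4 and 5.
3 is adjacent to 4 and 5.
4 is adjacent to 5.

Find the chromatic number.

2, 3, 4, 5 are mutually adjacent (a clique of size 4), so at least 4 colors are needed.
4 colors suffice: color a → {3}; color b → {2}; color c → {5}; color d → {1, 4}. Every edge joins two different colors.

4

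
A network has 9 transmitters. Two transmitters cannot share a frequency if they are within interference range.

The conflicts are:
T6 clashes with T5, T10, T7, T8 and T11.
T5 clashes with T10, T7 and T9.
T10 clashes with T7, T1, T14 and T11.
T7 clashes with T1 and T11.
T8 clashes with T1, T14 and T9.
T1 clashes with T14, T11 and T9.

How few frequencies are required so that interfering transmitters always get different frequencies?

T6, T5, T10, T7 pairwise conflict, so at least 4 frequencies are needed.
4 frequencies suffice: frequency 1 → {T6, T1}; frequency 2 → {T10, T8}; frequency 3 → {T7, T14, T9}; frequency 4 → {T5, T11}. Every pair that conflicts lands in different frequencies.

4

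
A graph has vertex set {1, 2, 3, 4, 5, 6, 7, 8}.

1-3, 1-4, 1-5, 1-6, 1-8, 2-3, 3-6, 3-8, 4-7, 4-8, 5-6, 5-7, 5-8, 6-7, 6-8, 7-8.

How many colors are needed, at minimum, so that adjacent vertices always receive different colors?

4

1, 3, 6, 8 form a clique, so at least 4 colors are needed.
4 colors suffice: color a → {2, 8}; color b → {1, 7}; color c → {4, 6}; color d → {3, 5}. Each edge has distinct colors on its endpoints.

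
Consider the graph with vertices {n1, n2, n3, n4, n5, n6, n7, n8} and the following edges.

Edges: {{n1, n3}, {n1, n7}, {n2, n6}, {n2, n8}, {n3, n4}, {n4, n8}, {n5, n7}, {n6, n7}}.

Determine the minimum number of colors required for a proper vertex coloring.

3

The cycle n6-n2-n8-n4-n3-n1-n7-n6 has odd length 7, so it cannot be 2-colored; at least 3 colors are needed.
One proper 3-coloring: n1=2, n2=1, n3=3, n4=1, n5=2, n6=2, n7=1, n8=2. Each edge has distinct colors on its endpoints.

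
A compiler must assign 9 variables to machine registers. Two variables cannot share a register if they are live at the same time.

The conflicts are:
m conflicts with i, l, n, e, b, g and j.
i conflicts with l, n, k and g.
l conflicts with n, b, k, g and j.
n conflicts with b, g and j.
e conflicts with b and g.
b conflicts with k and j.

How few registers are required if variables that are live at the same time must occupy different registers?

m, i, l, n, g all conflict with each other, so at least 5 registers are needed.
A valid assignment using 5 registers: m=2, i=4, l=1, n=3, e=1, b=4, k=2, g=5, j=5. Every pair that conflicts lands in different registers.

5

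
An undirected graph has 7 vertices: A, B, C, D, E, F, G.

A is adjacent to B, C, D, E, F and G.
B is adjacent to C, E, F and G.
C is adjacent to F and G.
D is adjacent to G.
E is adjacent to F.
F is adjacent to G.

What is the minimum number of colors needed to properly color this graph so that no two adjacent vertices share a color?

5

A, B, C, F, G are pairwise adjacent (a clique of size 5), so at least 5 colors are needed.
A valid assignment using 5 colors: A=red, B=green, C=purple, D=blue, E=yellow, F=blue, G=yellow. Each edge has distinct colors on its endpoints.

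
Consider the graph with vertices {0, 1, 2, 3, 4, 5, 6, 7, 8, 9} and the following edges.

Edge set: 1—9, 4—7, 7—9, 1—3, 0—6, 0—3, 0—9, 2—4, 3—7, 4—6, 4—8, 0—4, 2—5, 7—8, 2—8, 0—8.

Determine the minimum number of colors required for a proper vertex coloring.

0, 4, 6 are pairwise adjacent, so at least 3 colors are needed.
3 colors suffice: color a → {0, 1, 2, 7}; color b → {3, 4, 5, 9}; color c → {6, 8}. Each edge has distinct colors on its endpoints.

3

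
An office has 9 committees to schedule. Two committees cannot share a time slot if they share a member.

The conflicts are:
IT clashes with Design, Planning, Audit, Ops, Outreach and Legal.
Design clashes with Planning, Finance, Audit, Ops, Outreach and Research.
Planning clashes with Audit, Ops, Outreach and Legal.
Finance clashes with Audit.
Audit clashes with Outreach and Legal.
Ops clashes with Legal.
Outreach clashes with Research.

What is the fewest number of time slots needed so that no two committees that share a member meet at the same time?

IT, Design, Planning, Audit, Outreach are mutually in conflict, so at least 5 time slots are needed.
5 time slots suffice: time slot 1 → {Design, Legal}; time slot 2 → {Planning, Finance, Research}; time slot 3 → {IT}; time slot 4 → {Audit, Ops}; time slot 5 → {Outreach}. No two conflicting committees share a time slot.

5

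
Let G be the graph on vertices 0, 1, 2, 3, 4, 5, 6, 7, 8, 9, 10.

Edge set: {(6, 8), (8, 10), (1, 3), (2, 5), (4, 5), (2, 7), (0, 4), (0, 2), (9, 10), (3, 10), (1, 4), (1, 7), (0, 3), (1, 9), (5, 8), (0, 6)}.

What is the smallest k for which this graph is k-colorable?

3

The cycle 8-10-3-0-6-8 has odd length 5, so it cannot be 2-colored; at least 3 colors are needed.
One proper 3-coloring: 0=red, 1=red, 2=blue, 3=blue, 4=blue, 5=red, 6=green, 7=green, 8=blue, 9=blue, 10=red. Every edge joins two different colors.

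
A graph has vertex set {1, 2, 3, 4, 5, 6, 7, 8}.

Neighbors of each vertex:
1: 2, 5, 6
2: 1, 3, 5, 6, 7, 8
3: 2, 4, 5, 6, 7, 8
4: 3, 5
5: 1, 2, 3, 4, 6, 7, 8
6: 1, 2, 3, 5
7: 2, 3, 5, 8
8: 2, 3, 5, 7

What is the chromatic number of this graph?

2, 3, 5, 7, 8 form a clique, so at least 5 colors are needed.
A valid assignment using 5 colors: 1=c, 2=b, 3=c, 4=b, 5=a, 6=d, 7=d, 8=e. No two adjacent vertices share a color.

5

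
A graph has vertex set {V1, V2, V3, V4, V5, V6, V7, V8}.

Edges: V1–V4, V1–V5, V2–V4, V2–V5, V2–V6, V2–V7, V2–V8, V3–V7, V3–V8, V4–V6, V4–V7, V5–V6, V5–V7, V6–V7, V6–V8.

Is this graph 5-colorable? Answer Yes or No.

Yes

The chromatic number is 4. V2, V4, V6, V7 are pairwise adjacent (a clique of size 4), so at least 4 colors are needed.
One proper 4-coloring: V1=1, V2=2, V3=1, V4=4, V5=4, V6=1, V7=3, V8=3.
Since 5 ≥ 4, a proper 5-coloring certainly exists.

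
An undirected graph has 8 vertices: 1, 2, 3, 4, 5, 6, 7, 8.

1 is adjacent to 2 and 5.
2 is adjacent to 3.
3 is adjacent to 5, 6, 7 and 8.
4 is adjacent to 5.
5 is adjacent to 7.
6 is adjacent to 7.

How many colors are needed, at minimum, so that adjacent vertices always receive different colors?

3, 6, 7 form a triangle, so at least 3 colors are needed.
3 colors suffice: color a → {1, 3, 4}; color b → {2, 5, 6, 8}; color c → {7}. Every edge joins two different colors.

3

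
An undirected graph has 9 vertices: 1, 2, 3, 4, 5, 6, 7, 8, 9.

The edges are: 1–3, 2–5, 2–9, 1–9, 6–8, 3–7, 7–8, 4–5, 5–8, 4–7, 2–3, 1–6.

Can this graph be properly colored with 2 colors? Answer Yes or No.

The cycle 4-7-3-2-5-4 has odd length 5, so it cannot be 2-colored; at least 3 colors are needed.
So 2 colors are not enough.

No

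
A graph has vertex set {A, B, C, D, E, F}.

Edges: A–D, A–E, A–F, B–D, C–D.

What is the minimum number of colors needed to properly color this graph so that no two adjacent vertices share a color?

2

A and F are adjacent, so at least 2 colors are needed.
2 colors suffice: color red → {D, E, F}; color blue → {A, B, C}. Every edge joins two different colors.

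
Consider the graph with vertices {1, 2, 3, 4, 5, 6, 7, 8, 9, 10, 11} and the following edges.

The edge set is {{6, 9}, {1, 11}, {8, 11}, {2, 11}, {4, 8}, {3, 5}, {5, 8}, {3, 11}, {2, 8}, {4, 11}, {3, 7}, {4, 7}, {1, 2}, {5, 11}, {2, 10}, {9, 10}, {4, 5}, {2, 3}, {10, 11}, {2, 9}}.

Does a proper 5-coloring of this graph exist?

Yes

The chromatic number is 4. 4, 5, 8, 11 are pairwise adjacent (a clique of size 4), so at least 4 colors are needed.
One proper 4-coloring: 1=green, 2=blue, 3=green, 4=blue, 5=yellow, 6=blue, 7=red, 8=green, 9=red, 10=green, 11=red.
Since 5 ≥ 4, a proper 5-coloring certainly exists.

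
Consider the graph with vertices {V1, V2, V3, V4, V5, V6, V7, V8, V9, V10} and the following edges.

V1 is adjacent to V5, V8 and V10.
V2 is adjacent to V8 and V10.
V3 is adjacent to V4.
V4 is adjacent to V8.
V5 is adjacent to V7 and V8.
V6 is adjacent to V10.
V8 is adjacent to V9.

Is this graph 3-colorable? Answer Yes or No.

Yes

The chromatic number is 3. V1, V5, V8 form a triangle, so at least 3 colors are needed.
3 colors suffice: color red → {V3, V7, V8, V10}; color blue → {V1, V2, V4, V6, V9}; color green → {V5}.
That is already a proper 3-coloring.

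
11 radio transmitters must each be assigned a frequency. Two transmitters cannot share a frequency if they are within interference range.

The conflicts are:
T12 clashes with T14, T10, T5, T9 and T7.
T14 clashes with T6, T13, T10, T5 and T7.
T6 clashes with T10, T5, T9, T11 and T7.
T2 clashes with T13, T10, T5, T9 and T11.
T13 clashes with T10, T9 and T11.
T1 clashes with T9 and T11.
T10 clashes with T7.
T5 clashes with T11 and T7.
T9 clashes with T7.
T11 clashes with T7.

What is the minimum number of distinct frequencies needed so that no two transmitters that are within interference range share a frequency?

T14, T6, T10, T7 all conflict with each other, so at least 4 frequencies are needed.
4 frequencies suffice: frequency 1 → {T2, T1, T7}; frequency 2 → {T12, T6, T13}; frequency 3 → {T10, T5, T9}; frequency 4 → {T14, T11}. Every pair that conflicts lands in different frequencies.

4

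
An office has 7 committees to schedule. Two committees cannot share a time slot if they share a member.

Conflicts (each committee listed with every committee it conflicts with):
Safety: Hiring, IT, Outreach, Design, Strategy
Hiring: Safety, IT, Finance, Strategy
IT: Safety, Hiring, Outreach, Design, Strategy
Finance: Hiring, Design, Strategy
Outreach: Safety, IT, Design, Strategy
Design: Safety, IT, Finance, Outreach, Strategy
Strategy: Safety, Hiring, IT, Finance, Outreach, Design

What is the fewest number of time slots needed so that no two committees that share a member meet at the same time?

Safety, IT, Outreach, Design, Strategy are mutually in conflict, so at least 5 time slots are needed.
5 time slots suffice: time slot 1 → {Strategy}; time slot 2 → {Safety, Finance}; time slot 3 → {IT}; time slot 4 → {Hiring, Design}; time slot 5 → {Outreach}. Every pair that conflicts lands in different time slots.

5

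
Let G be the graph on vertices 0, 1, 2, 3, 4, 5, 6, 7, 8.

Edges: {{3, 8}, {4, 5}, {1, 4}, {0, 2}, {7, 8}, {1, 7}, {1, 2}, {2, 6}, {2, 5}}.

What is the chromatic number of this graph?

1 and 7 are adjacent, so at least 2 colors are needed.
A valid assignment using 2 colors: 0=blue, 1=blue, 2=red, 3=red, 4=red, 5=blue, 6=blue, 7=red, 8=blue. Every edge joins two different colors.

2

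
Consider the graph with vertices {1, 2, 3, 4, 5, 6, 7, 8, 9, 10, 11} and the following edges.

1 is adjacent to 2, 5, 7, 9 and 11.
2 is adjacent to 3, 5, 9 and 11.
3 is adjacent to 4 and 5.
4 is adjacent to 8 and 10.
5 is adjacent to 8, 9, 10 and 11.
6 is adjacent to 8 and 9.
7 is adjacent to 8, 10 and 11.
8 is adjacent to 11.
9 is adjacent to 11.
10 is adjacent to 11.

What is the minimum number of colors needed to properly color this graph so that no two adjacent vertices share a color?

1, 2, 5, 9, 11 are pairwise adjacent (a clique of size 5), so at least 5 colors are needed.
5 colors suffice: color a → {3, 6, 11}; color b → {4, 5, 7}; color c → {8, 9, 10}; color d → {2}; color e → {1}. Every edge joins two different colors.

5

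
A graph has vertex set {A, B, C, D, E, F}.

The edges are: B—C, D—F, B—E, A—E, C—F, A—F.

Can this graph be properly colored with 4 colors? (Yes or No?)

The chromatic number is 3. The cycle E-B-C-F-A-E has odd length 5, so it cannot be 2-colored; at least 3 colors are needed.
3 colors suffice: color red → {B, F}; color blue → {A, C, D}; color green → {E}.
Since 4 ≥ 3, a proper 4-coloring certainly exists.

Yes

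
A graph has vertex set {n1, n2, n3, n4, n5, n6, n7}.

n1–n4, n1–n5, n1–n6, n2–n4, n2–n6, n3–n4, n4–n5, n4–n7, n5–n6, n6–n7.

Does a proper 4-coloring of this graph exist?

The chromatic number is 3. n1, n5, n6 are pairwise adjacent, so at least 3 colors are needed.
3 colors suffice: color 1 → {n4, n6}; color 2 → {n1, n2, n3, n7}; color 3 → {n5}.
Since 4 ≥ 3, a proper 4-coloring certainly exists.

Yes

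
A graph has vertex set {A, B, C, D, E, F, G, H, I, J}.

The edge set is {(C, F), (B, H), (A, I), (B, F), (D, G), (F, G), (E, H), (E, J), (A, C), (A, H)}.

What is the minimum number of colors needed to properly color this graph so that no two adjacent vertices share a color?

The cycle F-C-A-H-B-F has odd length 5, so it cannot be 2-colored; at least 3 colors are needed.
3 colors suffice: color 1 → {A, D, E, F}; color 2 → {C, G, H, I, J}; color 3 → {B}. No two adjacent vertices share a color.

3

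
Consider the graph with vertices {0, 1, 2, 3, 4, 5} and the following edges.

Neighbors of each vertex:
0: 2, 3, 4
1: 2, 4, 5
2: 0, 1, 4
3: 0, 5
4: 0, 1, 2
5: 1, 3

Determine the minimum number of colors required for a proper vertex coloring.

3

1, 2, 4 are pairwise adjacent, so at least 3 colors are needed.
A valid assignment using 3 colors: 0=red, 1=red, 2=green, 3=blue, 4=blue, 5=green. Every edge joins two different colors.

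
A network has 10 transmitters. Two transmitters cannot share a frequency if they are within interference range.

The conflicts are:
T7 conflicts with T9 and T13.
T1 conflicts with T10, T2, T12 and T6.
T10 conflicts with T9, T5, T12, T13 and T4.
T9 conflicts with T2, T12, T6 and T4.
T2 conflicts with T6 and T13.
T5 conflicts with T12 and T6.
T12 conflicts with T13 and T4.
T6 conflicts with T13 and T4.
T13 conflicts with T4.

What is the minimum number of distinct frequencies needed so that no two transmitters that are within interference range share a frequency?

4

T10, T9, T12, T4 are mutually in conflict, so at least 4 frequencies are needed.
Using 4 frequencies: T7=1, T1=2, T10=1, T9=2, T2=3, T5=2, T12=3, T6=1, T13=2, T4=4. Each listed conflict is separated.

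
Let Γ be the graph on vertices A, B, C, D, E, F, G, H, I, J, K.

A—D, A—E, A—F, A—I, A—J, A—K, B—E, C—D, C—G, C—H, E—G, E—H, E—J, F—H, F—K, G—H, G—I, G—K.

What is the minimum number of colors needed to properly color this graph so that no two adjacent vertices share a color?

A, E, J are pairwise adjacent, so at least 3 colors are needed.
3 colors suffice: color 1 → {A, B, G}; color 2 → {C, E, F, I}; color 3 → {D, H, J, K}. Each edge has distinct colors on its endpoints.

3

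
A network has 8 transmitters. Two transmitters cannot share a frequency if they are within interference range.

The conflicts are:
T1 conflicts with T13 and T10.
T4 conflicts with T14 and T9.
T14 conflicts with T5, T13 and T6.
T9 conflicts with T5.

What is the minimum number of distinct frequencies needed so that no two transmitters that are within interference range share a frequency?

2

T1 and T13 conflict, so at least 2 frequencies are needed.
2 frequencies suffice: frequency 1 → {T1, T14, T9}; frequency 2 → {T4, T5, T13, T10, T6}. Each listed conflict is separated.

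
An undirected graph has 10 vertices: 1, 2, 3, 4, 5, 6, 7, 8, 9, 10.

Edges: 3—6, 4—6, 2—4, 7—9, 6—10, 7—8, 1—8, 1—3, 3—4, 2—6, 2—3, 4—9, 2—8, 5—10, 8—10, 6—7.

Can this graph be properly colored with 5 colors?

The chromatic number is 4. 2, 3, 4, 6 are pairwise adjacent (a clique of size 4), so at least 4 colors are needed.
4 colors suffice: color a → {5, 6, 8, 9}; color b → {3, 7, 10}; color c → {1, 2}; color d → {4}.
Since 5 ≥ 4, a proper 5-coloring certainly exists.

Yes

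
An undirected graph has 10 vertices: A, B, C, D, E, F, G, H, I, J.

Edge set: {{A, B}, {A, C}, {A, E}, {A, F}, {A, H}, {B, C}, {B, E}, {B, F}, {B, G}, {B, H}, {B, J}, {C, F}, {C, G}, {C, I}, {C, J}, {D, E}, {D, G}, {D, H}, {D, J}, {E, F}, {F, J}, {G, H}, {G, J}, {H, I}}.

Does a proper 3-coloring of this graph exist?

No

A, B, C, F form a clique, so at least 4 colors are needed.
So 3 colors are not enough.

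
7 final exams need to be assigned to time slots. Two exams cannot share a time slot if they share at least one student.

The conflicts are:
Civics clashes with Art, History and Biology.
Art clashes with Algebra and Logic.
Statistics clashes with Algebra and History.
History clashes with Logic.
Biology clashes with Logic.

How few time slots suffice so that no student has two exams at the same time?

3

The cycle Algebra-Art-Logic-History-Statistics-Algebra has odd length 5, so it cannot be 2-colored; at least 3 time slots are needed.
A valid assignment using 3 time slots: Civics=1, Art=2, Statistics=3, Algebra=1, History=2, Biology=2, Logic=1. Every pair that conflicts lands in different time slots.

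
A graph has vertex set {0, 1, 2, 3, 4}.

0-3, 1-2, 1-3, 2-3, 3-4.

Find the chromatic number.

1, 2, 3 form a triangle, so at least 3 colors are needed.
One proper 3-coloring: 0=blue, 1=blue, 2=green, 3=red, 4=blue. No two adjacent vertices share a color.

3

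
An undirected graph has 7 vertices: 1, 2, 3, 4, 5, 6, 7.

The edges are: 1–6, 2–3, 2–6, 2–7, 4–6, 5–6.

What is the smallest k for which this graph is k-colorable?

1 and 6 are adjacent, so at least 2 colors are needed.
2 colors suffice: color a → {3, 6, 7}; color b → {1, 2, 4, 5}. Every edge joins two different colors.

2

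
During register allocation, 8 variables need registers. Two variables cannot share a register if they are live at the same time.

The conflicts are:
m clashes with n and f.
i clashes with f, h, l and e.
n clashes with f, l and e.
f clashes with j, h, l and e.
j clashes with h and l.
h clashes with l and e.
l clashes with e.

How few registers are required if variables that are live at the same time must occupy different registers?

5

i, f, h, l, e are mutually in conflict, so at least 5 registers are needed.
A valid assignment using 5 registers: m=2, i=5, n=4, f=1, j=3, h=4, l=2, e=3. Every pair that conflicts lands in different registers.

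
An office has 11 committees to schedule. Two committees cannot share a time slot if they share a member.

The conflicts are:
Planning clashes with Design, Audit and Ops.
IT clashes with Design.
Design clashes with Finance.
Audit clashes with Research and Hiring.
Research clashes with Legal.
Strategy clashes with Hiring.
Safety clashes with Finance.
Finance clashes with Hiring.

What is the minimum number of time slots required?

3

The cycle Hiring-Finance-Design-Planning-Audit-Hiring has odd length 5, so it cannot be 2-colored; at least 3 time slots are needed.
3 time slots suffice: time slot 1 → {IT, Audit, Strategy, Finance, Legal, Ops}; time slot 2 → {Design, Research, Safety, Hiring}; time slot 3 → {Planning}. No two conflicting committees share a time slot.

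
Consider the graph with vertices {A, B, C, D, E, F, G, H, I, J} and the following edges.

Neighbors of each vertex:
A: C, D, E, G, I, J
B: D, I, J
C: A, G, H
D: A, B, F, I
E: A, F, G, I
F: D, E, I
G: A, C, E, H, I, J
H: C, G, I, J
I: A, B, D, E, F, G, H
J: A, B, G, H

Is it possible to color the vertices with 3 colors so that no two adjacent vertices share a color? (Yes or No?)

No

A, E, G, I are pairwise adjacent (a clique of size 4), so at least 4 colors are needed.
So 3 colors are not enough.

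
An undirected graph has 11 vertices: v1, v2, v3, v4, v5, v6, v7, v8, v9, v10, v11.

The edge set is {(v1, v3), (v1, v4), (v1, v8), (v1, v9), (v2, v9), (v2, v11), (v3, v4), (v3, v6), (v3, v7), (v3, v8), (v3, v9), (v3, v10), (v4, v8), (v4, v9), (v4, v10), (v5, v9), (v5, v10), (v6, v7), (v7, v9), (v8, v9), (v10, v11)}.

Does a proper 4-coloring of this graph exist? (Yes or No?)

No

v1, v3, v4, v8, v9 are pairwise adjacent (a clique of size 5), so at least 5 colors are needed.
So 4 colors are not enough.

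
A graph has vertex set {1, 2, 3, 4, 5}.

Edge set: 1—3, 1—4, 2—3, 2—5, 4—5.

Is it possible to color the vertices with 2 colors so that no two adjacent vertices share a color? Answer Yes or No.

The cycle 4-5-2-3-1-4 has odd length 5, so it cannot be 2-colored; at least 3 colors are needed.
So 2 colors are not enough.

No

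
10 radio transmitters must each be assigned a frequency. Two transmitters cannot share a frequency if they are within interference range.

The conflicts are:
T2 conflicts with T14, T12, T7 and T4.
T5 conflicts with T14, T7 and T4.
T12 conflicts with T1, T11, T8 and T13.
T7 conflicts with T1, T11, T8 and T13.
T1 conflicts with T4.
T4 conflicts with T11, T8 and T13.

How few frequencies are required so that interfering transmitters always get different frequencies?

2

T5 and T14 conflict, so at least 2 frequencies are needed.
A valid assignment using 2 frequencies: T2=2, T5=2, T14=1, T12=1, T7=1, T1=2, T4=1, T11=2, T8=2, T13=2. Every pair that conflicts lands in different frequencies.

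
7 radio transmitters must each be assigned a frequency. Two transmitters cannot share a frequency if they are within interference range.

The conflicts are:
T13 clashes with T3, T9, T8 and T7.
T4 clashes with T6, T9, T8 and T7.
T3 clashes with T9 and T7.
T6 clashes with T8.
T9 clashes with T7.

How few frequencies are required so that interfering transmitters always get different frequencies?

4

T13, T3, T9, T7 are mutually in conflict, so at least 4 frequencies are needed.
4 frequencies suffice: T13=1, T4=1, T3=4, T6=3, T9=2, T8=2, T7=3. Each listed conflict is separated.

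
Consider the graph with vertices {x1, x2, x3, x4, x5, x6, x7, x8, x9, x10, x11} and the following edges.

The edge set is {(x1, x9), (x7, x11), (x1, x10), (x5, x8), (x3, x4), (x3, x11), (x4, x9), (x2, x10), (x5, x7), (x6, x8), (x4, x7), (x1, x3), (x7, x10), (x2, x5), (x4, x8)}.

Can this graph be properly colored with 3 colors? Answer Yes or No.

Yes

The chromatic number is 3. The cycle x7-x4-x3-x1-x10-x7 has odd length 5, so it cannot be 2-colored; at least 3 colors are needed.
One proper 3-coloring: x1=1, x2=2, x3=2, x4=1, x5=1, x6=1, x7=2, x8=2, x9=2, x10=3, x11=1.
That is already a proper 3-coloring.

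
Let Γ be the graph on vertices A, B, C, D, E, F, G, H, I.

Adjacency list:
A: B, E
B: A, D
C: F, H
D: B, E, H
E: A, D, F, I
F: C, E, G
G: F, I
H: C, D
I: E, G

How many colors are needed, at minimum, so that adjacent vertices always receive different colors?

3

The cycle D-H-C-F-E-D has odd length 5, so it cannot be 2-colored; at least 3 colors are needed.
3 colors suffice: color red → {B, C, E, G}; color blue → {A, D, F, I}; color green → {H}. Each edge has distinct colors on its endpoints.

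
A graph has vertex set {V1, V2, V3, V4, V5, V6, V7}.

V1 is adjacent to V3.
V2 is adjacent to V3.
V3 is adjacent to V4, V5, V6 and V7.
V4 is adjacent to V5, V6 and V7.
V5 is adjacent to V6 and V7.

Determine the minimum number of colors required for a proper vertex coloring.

4

V3, V4, V5, V6 are mutually adjacent (a clique of size 4), so at least 4 colors are needed.
4 colors suffice: color red → {V3}; color blue → {V1, V2, V5}; color green → {V4}; color yellow → {V6, V7}. Each edge has distinct colors on its endpoints.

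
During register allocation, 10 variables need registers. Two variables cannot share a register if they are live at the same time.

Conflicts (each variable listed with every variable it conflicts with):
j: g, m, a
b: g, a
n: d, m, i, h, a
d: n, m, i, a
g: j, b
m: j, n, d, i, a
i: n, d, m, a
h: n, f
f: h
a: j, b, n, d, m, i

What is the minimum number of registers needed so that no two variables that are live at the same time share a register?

n, d, m, i, a all conflict with each other, so at least 5 registers are needed.
5 registers suffice: register 1 → {g, h, a}; register 2 → {j, b, n, f}; register 3 → {m}; register 4 → {i}; register 5 → {d}. Each listed conflict is separated.

5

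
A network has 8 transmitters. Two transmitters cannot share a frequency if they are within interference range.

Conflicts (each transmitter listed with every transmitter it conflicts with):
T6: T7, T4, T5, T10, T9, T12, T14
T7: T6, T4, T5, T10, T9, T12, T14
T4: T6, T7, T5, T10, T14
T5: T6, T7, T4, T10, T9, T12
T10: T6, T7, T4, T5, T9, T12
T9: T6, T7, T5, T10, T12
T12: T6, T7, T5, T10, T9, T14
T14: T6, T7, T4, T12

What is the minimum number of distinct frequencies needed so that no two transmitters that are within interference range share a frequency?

T6, T7, T5, T10, T9, T12 pairwise conflict, so at least 6 frequencies are needed.
A valid assignment using 6 frequencies: T6=2, T7=1, T4=4, T5=3, T10=5, T9=6, T12=4, T14=3. Each listed conflict is separated.

6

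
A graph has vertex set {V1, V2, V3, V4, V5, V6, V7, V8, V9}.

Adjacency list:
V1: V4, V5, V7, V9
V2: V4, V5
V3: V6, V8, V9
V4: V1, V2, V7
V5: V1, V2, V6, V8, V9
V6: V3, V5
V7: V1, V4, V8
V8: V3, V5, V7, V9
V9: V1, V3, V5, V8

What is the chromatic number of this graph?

V1, V4, V7 are mutually adjacent, so at least 3 colors are needed.
A valid assignment using 3 colors: V1=2, V2=2, V3=1, V4=1, V5=1, V6=2, V7=3, V8=2, V9=3. No two adjacent vertices share a color.

3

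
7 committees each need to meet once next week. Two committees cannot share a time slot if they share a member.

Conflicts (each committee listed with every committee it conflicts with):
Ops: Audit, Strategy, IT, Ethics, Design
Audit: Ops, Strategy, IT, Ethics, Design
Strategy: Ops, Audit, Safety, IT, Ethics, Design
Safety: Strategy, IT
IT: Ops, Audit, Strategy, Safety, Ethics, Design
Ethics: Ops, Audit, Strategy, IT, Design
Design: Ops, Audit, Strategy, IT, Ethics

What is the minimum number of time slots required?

Ops, Audit, Strategy, IT, Ethics, Design all conflict with each other, so at least 6 time slots are needed.
Using 6 time slots: Ops=4, Audit=6, Strategy=1, Safety=3, IT=2, Ethics=3, Design=5. Every pair that conflicts lands in different time slots.

6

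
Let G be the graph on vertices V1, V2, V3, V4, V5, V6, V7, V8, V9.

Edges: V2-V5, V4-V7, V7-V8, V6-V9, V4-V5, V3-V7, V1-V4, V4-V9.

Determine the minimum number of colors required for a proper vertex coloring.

V4 and V7 are adjacent, so at least 2 colors are needed.
A valid assignment using 2 colors: V1=2, V2=1, V3=1, V4=1, V5=2, V6=1, V7=2, V8=1, V9=2. Every edge joins two different colors.

2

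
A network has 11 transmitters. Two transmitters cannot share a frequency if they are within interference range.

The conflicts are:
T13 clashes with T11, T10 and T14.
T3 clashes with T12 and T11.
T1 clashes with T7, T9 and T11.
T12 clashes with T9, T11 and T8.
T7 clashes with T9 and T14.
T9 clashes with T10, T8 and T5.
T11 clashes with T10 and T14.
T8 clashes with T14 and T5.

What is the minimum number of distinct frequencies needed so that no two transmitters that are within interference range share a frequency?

T1, T7, T9 are mutually in conflict, so at least 3 frequencies are needed.
3 frequencies suffice: frequency 1 → {T9, T11}; frequency 2 → {T1, T12, T10, T14, T5}; frequency 3 → {T13, T3, T7, T8}. No two conflicting transmitters share a frequency.

3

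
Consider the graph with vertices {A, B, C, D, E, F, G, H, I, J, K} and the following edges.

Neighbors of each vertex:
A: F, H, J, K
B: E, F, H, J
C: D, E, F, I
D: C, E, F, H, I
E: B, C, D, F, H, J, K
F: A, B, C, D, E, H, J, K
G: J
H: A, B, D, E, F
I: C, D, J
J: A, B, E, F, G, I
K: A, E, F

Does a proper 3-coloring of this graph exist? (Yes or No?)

D, E, F, H are pairwise adjacent (a clique of size 4), so at least 4 colors are needed.
So 3 colors are not enough.

No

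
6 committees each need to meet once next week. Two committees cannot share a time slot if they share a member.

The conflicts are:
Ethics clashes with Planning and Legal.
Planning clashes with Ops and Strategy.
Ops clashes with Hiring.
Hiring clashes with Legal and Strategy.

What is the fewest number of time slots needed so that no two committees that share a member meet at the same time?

3

The cycle Legal-Ethics-Planning-Strategy-Hiring-Legal has odd length 5, so it cannot be 2-colored; at least 3 time slots are needed.
Using 3 time slots: Ethics=2, Planning=1, Ops=2, Hiring=1, Legal=3, Strategy=2. No two conflicting committees share a time slot.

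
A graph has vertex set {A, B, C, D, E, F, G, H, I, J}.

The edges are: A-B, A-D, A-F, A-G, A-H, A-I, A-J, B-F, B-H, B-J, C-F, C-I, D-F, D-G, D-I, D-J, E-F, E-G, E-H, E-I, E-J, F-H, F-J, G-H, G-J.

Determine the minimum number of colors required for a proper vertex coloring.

A, B, F, J form a clique, so at least 4 colors are needed.
One proper 4-coloring: A=2, B=4, C=2, D=4, E=2, F=1, G=1, H=3, I=1, J=3. Every edge joins two different colors.

4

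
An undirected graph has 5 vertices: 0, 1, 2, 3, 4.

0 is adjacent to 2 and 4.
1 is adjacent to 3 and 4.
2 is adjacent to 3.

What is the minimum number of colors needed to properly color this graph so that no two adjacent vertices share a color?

The cycle 0-2-3-1-4-0 has odd length 5, so it cannot be 2-colored; at least 3 colors are needed.
3 colors suffice: color a → {0, 3}; color b → {1, 2}; color c → {4}. Each edge has distinct colors on its endpoints.

3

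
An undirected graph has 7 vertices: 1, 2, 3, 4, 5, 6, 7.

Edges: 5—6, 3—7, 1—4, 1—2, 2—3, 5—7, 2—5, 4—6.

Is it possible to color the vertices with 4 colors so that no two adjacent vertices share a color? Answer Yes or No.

Yes

The chromatic number is 3. The cycle 1-2-5-6-4-1 has odd length 5, so it cannot be 2-colored; at least 3 colors are needed.
3 colors suffice: 1=a, 2=b, 3=a, 4=b, 5=a, 6=c, 7=b.
Since 4 ≥ 3, a proper 4-coloring certainly exists.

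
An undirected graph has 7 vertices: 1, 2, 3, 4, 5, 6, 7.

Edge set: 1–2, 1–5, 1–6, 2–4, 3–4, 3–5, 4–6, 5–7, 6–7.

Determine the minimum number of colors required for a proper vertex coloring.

3

The cycle 4-2-1-5-3-4 has odd length 5, so it cannot be 2-colored; at least 3 colors are needed.
3 colors suffice: color a → {1, 4, 7}; color b → {2, 5, 6}; color c → {3}. Each edge has distinct colors on its endpoints.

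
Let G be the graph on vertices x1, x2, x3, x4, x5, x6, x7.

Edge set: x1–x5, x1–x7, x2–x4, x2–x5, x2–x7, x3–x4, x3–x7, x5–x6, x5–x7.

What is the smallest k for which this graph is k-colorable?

3

x1, x5, x7 are mutually adjacent, so at least 3 colors are needed.
3 colors suffice: color red → {x4, x6, x7}; color blue → {x3, x5}; color green → {x1, x2}. Every edge joins two different colors.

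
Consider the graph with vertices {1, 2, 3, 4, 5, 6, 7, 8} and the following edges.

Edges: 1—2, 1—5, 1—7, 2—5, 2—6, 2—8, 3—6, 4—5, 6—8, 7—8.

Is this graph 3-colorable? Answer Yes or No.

The chromatic number is 3. 2, 6, 8 are mutually adjacent, so at least 3 colors are needed.
One proper 3-coloring: 1=b, 2=a, 3=a, 4=a, 5=c, 6=c, 7=a, 8=b.
That is already a proper 3-coloring.

Yes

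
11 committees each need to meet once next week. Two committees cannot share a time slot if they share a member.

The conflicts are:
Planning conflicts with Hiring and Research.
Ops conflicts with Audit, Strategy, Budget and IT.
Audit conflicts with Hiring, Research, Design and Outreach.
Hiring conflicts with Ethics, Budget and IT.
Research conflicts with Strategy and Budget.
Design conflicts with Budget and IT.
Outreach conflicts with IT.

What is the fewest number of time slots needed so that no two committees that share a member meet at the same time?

2

Ops and Strategy conflict, so at least 2 time slots are needed.
A valid assignment using 2 time slots: Planning=1, Ops=2, Audit=1, Hiring=2, Research=2, Strategy=1, Ethics=1, Design=2, Outreach=2, Budget=1, IT=1. Every pair that conflicts lands in different time slots.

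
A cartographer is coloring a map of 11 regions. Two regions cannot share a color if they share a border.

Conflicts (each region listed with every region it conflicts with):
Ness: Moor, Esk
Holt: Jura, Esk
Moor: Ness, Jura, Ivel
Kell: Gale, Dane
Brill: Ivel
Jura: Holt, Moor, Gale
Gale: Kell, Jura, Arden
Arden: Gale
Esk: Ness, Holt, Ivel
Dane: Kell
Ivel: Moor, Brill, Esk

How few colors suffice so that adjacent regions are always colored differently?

3

The cycle Jura-Moor-Ivel-Esk-Holt-Jura has odd length 5, so it cannot be 2-colored; at least 3 colors are needed.
3 colors suffice: Ness=1, Holt=1, Moor=2, Kell=2, Brill=2, Jura=3, Gale=1, Arden=2, Esk=2, Dane=1, Ivel=1. No two conflicting regions share a color.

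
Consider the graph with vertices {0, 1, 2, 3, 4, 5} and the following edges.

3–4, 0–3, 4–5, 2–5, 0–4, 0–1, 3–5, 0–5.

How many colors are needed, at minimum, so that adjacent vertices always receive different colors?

4

0, 3, 4, 5 are pairwise adjacent (a clique of size 4), so at least 4 colors are needed.
A valid assignment using 4 colors: 0=a, 1=b, 2=a, 3=d, 4=c, 5=b. No two adjacent vertices share a color.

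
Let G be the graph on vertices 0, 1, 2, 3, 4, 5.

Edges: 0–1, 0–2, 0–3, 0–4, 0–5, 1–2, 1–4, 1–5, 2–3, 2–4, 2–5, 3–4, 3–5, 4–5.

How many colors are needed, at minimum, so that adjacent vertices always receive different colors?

5

0, 1, 2, 4, 5 are mutually adjacent (a clique of size 5), so at least 5 colors are needed.
5 colors suffice: color red → {4}; color blue → {0}; color green → {5}; color yellow → {2}; color purple → {1, 3}. No two adjacent vertices share a color.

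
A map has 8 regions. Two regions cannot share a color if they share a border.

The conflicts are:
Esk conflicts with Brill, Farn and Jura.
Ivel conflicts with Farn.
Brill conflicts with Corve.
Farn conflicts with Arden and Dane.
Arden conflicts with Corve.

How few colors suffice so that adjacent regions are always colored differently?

The cycle Corve-Arden-Farn-Esk-Brill-Corve has odd length 5, so it cannot be 2-colored; at least 3 colors are needed.
3 colors suffice: color 1 → {Farn, Jura, Corve}; color 2 → {Esk, Ivel, Arden, Dane}; color 3 → {Brill}. Each listed conflict is separated.

3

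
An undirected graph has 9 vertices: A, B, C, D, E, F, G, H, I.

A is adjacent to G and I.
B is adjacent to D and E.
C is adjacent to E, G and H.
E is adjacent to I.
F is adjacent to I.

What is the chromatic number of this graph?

3

The cycle G-C-E-I-A-G has odd length 5, so it cannot be 2-colored; at least 3 colors are needed.
3 colors suffice: color 1 → {B, C, I}; color 2 → {A, D, E, F, H}; color 3 → {G}. Each edge has distinct colors on its endpoints.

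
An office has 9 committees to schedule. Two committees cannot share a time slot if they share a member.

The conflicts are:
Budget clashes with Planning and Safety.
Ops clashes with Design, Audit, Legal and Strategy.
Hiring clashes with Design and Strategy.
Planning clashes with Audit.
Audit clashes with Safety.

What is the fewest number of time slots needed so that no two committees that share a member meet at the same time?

2

Budget and Planning conflict, so at least 2 time slots are needed.
2 time slots suffice: time slot 1 → {Ops, Hiring, Planning, Safety}; time slot 2 → {Budget, Design, Audit, Legal, Strategy}. Every pair that conflicts lands in different time slots.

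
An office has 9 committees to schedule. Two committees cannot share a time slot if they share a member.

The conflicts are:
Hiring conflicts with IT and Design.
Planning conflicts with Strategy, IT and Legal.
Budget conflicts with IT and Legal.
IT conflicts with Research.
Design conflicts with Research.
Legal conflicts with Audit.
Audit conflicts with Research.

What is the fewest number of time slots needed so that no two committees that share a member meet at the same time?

The cycle Research-IT-Planning-Legal-Audit-Research has odd length 5, so it cannot be 2-colored; at least 3 time slots are needed.
3 time slots suffice: Hiring=2, Planning=2, Budget=2, Strategy=1, IT=1, Design=1, Legal=1, Audit=3, Research=2. Every pair that conflicts lands in different time slots.

3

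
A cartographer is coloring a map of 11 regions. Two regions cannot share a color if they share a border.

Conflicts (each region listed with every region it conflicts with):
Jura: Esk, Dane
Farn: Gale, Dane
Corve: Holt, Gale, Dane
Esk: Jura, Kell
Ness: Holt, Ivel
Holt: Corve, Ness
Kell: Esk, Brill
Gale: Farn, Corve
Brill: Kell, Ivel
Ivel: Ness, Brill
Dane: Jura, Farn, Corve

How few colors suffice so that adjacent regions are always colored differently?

The cycle Dane-Jura-Esk-Kell-Brill-Ivel-Ness-Holt-Corve-Dane has odd length 9, so it cannot be 2-colored; at least 3 colors are needed.
3 colors suffice: color 1 → {Farn, Corve, Esk, Ness, Brill}; color 2 → {Holt, Kell, Gale, Ivel, Dane}; color 3 → {Jura}. No two conflicting regions share a color.

3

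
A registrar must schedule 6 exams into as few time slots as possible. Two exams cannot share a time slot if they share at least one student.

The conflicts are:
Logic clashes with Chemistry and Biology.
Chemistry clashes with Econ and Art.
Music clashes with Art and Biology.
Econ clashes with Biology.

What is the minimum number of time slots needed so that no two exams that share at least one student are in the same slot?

3

The cycle Logic-Chemistry-Art-Music-Biology-Logic has odd length 5, so it cannot be 2-colored; at least 3 time slots are needed.
3 time slots suffice: time slot 1 → {Chemistry, Biology}; time slot 2 → {Logic, Econ, Art}; time slot 3 → {Music}. No two conflicting exams share a time slot.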